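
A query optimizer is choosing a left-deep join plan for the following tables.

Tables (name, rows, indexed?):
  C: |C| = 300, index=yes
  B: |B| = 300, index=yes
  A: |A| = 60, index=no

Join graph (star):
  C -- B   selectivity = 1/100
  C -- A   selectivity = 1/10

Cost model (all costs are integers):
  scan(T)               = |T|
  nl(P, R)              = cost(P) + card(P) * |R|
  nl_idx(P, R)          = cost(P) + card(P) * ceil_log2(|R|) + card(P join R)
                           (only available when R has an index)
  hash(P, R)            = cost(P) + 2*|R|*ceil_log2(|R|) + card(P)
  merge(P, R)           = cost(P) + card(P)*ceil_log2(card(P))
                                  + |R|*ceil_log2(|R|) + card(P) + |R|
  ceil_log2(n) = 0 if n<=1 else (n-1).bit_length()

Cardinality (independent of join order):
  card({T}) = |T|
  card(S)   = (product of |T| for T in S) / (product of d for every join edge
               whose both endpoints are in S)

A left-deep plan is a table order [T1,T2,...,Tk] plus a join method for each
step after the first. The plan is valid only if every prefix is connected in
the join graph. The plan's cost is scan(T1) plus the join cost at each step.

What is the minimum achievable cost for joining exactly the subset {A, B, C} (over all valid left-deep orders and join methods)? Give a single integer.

Selinger DP over subsets of {A,B,C}:
  {C}: scan cost=300, card=300
  {B}: scan cost=300, card=300
  {A}: scan cost=60, card=60
  {BC}: card=900; try (C,nl_idx)→3900, (B,nl_idx)→3900, (C,hash)→6000, (B,hash)→6000, (C,merge)→6300, (B,merge)→6300 …(+2); best=3900 via (C,nl_idx)
  {AC}: card=1800; try (A,hash)→1320, (C,nl_idx)→2400, (C,merge)→3480, (A,merge)→3720, (C,hash)→5520, (C,nl)→18060 …(+1); best=1320 via (A,hash)
  {ABC}: card=5400; try (A,hash)→5520, (B,hash)→8520, (A,merge)→14220, (B,nl_idx)→22920, (B,merge)→25920, (A,nl)→57900 …(+1); best=5520 via (A,hash)

5520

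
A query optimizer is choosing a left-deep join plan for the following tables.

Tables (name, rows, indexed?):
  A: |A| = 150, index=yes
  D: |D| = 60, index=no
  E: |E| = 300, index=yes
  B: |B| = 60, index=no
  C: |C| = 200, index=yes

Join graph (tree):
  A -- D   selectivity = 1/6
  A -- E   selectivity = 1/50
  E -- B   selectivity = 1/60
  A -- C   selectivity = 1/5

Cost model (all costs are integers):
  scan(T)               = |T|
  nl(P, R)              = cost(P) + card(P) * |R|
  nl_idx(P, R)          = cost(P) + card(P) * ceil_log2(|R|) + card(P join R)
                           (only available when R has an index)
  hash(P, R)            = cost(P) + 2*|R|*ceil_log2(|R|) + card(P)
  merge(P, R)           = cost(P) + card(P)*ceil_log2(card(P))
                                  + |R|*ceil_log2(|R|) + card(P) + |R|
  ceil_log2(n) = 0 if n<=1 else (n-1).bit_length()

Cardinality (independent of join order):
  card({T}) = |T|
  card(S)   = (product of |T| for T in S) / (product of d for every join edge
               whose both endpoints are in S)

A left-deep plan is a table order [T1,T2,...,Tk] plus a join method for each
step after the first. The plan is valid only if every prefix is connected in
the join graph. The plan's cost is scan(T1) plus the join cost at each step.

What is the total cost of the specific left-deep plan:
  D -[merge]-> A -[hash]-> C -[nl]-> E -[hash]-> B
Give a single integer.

18367250

step 1: scan D: cost=60, card=60
step 2: join A via merge
    card(P join A) = 60*150/(6) = 1500
    cost = 60 + 60*6 + 150*8 + 60 + 150 = 1830
step 3: join C via hash
    card(P join C) = 1500*200/(5) = 60000
    cost = 1830 + 2*200*8 + 1500 = 6530
step 4: join E via nl
    card(P join E) = 60000*300/(50) = 360000
    cost = 6530 + 60000*300 = 18006530
step 5: join B via hash
    card(P join B) = 360000*60/(60) = 360000
    cost = 18006530 + 2*60*6 + 360000 = 18367250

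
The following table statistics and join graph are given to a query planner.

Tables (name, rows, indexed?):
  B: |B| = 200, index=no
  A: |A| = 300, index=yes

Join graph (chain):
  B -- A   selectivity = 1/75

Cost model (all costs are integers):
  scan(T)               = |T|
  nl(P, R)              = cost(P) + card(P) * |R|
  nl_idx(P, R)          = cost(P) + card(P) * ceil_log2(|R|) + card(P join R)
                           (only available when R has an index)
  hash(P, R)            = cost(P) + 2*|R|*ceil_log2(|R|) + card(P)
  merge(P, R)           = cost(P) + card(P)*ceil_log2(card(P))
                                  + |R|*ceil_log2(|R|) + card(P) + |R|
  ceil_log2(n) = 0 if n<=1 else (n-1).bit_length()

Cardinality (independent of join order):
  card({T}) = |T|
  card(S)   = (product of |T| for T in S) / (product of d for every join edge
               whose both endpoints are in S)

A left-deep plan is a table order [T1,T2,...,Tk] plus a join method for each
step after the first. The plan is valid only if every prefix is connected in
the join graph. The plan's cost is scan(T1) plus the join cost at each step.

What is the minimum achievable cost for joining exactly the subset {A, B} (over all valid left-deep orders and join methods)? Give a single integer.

Selinger DP over subsets of {A,B}:
  {B}: scan cost=200, card=200
  {A}: scan cost=300, card=300
  {AB}: card=800; try (A,nl_idx)→2800, (B,hash)→3800, (A,merge)→5000, (B,merge)→5100, (A,hash)→5800, (A,nl)→60200 …(+1); best=2800 via (A,nl_idx)

2800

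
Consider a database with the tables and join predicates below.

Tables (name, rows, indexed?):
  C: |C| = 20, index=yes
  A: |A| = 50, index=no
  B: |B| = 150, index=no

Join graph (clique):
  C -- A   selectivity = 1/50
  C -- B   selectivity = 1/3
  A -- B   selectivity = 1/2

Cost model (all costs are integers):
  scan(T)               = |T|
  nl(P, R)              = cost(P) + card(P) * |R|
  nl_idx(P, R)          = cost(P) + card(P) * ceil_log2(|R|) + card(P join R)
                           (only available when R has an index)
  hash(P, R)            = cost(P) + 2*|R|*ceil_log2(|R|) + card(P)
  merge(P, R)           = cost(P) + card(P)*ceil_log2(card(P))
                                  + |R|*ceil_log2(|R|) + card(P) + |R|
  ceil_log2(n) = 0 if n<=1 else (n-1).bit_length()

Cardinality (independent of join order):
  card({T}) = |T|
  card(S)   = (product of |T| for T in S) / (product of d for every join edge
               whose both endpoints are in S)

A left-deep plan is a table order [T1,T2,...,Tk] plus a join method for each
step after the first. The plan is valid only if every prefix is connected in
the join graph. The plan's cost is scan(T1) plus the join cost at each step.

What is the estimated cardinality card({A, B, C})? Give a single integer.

500

Tables in S: A(50), B(150), C(20)
Edges inside S: C-A(d=50), C-B(d=3), A-B(d=2)
numerator = 50 * 150 * 20 = 150000
denominator = 50 * 3 * 2 = 300
card(S) = 150000 / 300 = 500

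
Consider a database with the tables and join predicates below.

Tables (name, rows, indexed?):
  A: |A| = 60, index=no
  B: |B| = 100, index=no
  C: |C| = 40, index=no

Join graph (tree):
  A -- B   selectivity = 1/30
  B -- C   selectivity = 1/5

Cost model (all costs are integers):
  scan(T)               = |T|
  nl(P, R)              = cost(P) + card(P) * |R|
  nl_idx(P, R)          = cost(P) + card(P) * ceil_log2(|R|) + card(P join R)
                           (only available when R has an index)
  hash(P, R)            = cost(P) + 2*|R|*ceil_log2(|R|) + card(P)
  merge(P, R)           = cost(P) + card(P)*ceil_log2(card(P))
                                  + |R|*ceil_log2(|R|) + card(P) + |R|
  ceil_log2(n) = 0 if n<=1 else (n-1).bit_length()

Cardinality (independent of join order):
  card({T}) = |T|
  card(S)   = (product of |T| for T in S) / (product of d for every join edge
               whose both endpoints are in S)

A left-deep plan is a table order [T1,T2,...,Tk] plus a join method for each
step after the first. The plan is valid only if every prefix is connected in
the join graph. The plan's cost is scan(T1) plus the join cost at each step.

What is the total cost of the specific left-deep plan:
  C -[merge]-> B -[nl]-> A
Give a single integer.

step 1: scan C: cost=40, card=40
step 2: join B via merge
    card(P join B) = 40*100/(5) = 800
    cost = 40 + 40*6 + 100*7 + 40 + 100 = 1120
step 3: join A via nl
    card(P join A) = 800*60/(30) = 1600
    cost = 1120 + 800*60 = 49120

49120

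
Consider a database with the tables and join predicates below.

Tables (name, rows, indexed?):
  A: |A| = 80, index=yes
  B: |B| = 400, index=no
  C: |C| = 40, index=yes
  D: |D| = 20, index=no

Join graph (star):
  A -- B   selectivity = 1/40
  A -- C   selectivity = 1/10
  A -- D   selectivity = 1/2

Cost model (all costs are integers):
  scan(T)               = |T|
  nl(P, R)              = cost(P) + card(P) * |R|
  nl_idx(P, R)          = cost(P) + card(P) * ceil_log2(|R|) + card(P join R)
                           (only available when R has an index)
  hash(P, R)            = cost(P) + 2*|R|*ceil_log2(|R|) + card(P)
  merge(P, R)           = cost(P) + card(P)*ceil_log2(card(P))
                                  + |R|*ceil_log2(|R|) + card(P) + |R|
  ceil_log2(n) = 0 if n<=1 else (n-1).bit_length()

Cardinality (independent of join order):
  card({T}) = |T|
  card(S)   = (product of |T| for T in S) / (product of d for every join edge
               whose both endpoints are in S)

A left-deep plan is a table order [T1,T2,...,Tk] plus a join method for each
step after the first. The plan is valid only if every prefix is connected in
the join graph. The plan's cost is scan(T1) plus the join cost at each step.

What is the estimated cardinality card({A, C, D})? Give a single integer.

3200

Tables in S: A(80), C(40), D(20)
Edges inside S: A-C(d=10), A-D(d=2)
numerator = 80 * 40 * 20 = 64000
denominator = 10 * 2 = 20
card(S) = 64000 / 20 = 3200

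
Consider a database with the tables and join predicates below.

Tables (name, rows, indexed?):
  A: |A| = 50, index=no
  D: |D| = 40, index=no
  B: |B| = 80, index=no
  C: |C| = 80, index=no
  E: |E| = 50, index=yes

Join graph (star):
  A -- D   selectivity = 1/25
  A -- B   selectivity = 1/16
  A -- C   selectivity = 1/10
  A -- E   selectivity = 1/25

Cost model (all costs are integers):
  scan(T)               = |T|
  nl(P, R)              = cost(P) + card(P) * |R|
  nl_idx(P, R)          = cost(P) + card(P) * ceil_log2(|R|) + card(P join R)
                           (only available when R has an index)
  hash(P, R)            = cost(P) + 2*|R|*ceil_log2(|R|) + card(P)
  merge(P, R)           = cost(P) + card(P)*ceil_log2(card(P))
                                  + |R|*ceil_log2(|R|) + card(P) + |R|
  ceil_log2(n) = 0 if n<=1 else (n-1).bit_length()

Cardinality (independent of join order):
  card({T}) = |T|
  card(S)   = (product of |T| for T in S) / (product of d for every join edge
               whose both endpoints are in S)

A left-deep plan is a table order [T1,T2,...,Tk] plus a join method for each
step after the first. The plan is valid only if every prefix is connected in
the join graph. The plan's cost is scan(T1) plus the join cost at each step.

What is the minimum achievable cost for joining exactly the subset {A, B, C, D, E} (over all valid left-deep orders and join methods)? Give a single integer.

4230

Selinger DP over subsets of {A,B,C,D,E}:
  {A}: scan cost=50, card=50
  {D}: scan cost=40, card=40
  {B}: scan cost=80, card=80
  {C}: scan cost=80, card=80
  {E}: scan cost=50, card=50
  {AD}: card=80; try (D,hash)→580, (A,merge)→670, (D,merge)→680, (A,hash)→680, (A,nl)→2040, (D,nl)→2050; best=580 via (D,hash)
  {AB}: card=250; try (A,hash)→760, (B,merge)→1040, (A,merge)→1070, (B,hash)→1220, (B,nl)→4050, (A,nl)→4080; best=760 via (A,hash)
  {AC}: card=400; try (A,hash)→760, (C,merge)→1040, (A,merge)→1070, (C,hash)→1220, (C,nl)→4050, (A,nl)→4080; best=760 via (A,hash)
  {AE}: card=100; try (E,nl_idx)→450, (E,hash)→700, (A,hash)→700, (E,merge)→750, (A,merge)→750, (E,nl)→2550 …(+1); best=450 via (E,nl_idx)
  {ABD}: card=400; try (D,hash)→1490, (B,hash)→1780, (B,merge)→1860, (D,merge)→3290, (B,nl)→6980, (D,nl)→10760; best=1490 via (D,hash)
  {ACD}: card=640; try (D,hash)→1640, (C,hash)→1780, (C,merge)→1860, (D,merge)→5040, (C,nl)→6980, (D,nl)→16760; best=1640 via (D,hash)
  {ADE}: card=160; try (D,hash)→1030, (E,nl_idx)→1220, (E,hash)→1260, (D,merge)→1530, (E,merge)→1570, (D,nl)→4450 …(+1); best=1030 via (D,hash)
  {ABC}: card=2000; try (C,hash)→2130, (B,hash)→2280, (C,merge)→3650, (B,merge)→5400, (C,nl)→20760, (B,nl)→32760; best=2130 via (C,hash)
  {ABE}: card=500; try (E,hash)→1610, (B,hash)→1670, (B,merge)→1890, (E,nl_idx)→2760, (E,merge)→3360, (B,nl)→8450 …(+1); best=1610 via (E,hash)
  {ACE}: card=800; try (C,hash)→1670, (E,hash)→1760, (C,merge)→1890, (E,nl_idx)→3960, (E,merge)→5110, (C,nl)→8450 …(+1); best=1670 via (C,hash)
  {ABCD}: card=3200; try (C,hash)→3010, (B,hash)→3400, (D,hash)→4610, (C,merge)→6130, (B,merge)→9320, (D,merge)→26410 …(+3); best=3010 via (C,hash)
  {ABDE}: card=800; try (B,hash)→2310, (E,hash)→2490, (D,hash)→2590, (B,merge)→3110, (E,nl_idx)→4690, (E,merge)→5840 …(+4); best=2310 via (B,hash)
  {ACDE}: card=1280; try (C,hash)→2310, (E,hash)→2880, (D,hash)→2950, (C,merge)→3110, (E,nl_idx)→6760, (E,merge)→9030 …(+4); best=2310 via (C,hash)
  {ABCE}: card=4000; try (C,hash)→3230, (B,hash)→3590, (E,hash)→4730, (C,merge)→7250, (B,merge)→11110, (E,nl_idx)→18130 …(+4); best=3230 via (C,hash)
  {ABCDE}: card=6400; try (C,hash)→4230, (B,hash)→4710, (E,hash)→6810, (D,hash)→7710, (C,merge)→11750, (B,merge)→18310 …(+7); best=4230 via (C,hash)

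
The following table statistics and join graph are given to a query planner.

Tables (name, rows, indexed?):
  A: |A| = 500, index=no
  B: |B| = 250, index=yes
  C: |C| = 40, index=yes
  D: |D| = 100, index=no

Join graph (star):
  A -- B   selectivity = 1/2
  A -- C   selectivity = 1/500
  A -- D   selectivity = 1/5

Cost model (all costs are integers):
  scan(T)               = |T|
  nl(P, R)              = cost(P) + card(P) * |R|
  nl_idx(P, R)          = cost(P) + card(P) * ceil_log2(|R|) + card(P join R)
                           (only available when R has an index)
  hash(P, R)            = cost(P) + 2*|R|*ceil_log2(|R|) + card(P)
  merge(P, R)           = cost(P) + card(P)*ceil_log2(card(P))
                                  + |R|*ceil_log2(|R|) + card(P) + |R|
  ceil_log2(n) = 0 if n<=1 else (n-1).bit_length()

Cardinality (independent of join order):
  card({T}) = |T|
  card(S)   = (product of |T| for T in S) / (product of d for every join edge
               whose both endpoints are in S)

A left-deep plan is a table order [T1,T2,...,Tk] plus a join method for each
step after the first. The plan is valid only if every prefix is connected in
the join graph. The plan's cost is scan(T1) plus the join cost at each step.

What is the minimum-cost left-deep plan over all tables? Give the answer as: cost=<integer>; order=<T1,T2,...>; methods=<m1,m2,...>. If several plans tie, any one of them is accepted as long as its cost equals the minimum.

cost=7360; order=A,C,D,B; methods=hash,merge,hash

Selinger DP (subsets sized 1..n):
  {A}: scan cost=500, card=500
  {B}: scan cost=250, card=250
  {C}: scan cost=40, card=40
  {D}: scan cost=100, card=100
  {AB}: card=62500; try (B,hash)→5000, (A,merge)→7500, (B,merge)→7750, (A,hash)→9500, (B,nl_idx)→67000, (A,nl)→125250 …(+1); best=5000 via (B,hash)
  {AC}: card=40; try (C,hash)→1480, (C,nl_idx)→3540, (A,merge)→5320, (C,merge)→5780, (A,hash)→9080, (A,nl)→20040 …(+1); best=1480 via (C,hash)
  {AD}: card=10000; try (D,hash)→2400, (A,merge)→5900, (D,merge)→6300, (A,hash)→9200, (A,nl)→50100, (D,nl)→50500; best=2400 via (D,hash)
  {ABC}: card=5000; try (B,merge)→4010, (B,hash)→5520, (B,nl_idx)→6800, (B,nl)→11480, (C,hash)→67980, (C,nl_idx)→385000 …(+2); best=4010 via (B,merge)
  {ABD}: card=1250000; try (B,hash)→16400, (D,hash)→68900, (B,merge)→154650, (D,merge)→1068300, (B,nl_idx)→1332400, (B,nl)→2502400 …(+1); best=16400 via (B,hash)
  {ACD}: card=800; try (D,merge)→2560, (D,hash)→2920, (D,nl)→5480, (C,hash)→12880, (C,nl_idx)→63200, (C,merge)→152680 …(+1); best=2560 via (D,merge)
  {ABCD}: card=100000; try (B,hash)→7360, (D,hash)→10410, (B,merge)→13610, (D,merge)→74810, (B,nl_idx)→108960, (B,nl)→202560 …(+5); best=7360 via (B,hash)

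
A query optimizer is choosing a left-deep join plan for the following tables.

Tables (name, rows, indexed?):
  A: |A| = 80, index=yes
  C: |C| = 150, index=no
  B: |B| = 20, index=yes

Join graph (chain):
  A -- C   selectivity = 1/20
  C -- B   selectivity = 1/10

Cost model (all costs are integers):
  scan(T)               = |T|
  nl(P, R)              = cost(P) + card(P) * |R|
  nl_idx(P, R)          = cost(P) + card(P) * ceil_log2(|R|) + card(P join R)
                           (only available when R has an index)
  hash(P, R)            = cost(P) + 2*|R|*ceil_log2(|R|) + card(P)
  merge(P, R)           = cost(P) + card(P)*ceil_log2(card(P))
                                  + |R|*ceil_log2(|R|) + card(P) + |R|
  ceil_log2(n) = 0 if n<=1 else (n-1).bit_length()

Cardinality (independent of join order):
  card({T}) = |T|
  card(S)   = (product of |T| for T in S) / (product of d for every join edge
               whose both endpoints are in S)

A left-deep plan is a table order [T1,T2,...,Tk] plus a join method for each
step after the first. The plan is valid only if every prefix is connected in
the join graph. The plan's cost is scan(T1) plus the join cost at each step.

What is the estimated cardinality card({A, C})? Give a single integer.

600

Tables in S: A(80), C(150)
Edges inside S: A-C(d=20)
numerator = 80 * 150 = 12000
denominator = 20 = 20
card(S) = 12000 / 20 = 600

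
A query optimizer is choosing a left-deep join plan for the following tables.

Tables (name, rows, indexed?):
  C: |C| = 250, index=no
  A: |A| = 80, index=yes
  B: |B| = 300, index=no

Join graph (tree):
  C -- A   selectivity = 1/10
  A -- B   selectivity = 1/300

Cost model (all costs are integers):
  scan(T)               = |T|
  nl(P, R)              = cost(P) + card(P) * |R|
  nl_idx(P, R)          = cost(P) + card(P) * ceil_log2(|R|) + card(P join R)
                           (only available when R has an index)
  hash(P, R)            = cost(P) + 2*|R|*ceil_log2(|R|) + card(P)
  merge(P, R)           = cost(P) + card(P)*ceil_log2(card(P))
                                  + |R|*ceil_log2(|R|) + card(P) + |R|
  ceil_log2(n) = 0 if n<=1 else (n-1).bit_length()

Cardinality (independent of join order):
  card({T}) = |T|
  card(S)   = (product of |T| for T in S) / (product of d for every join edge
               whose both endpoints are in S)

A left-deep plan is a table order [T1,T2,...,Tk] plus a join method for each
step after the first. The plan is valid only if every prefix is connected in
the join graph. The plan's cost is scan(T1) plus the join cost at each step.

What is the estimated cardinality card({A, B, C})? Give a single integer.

Tables in S: A(80), B(300), C(250)
Edges inside S: C-A(d=10), A-B(d=300)
numerator = 80 * 300 * 250 = 6000000
denominator = 10 * 300 = 3000
card(S) = 6000000 / 3000 = 2000

2000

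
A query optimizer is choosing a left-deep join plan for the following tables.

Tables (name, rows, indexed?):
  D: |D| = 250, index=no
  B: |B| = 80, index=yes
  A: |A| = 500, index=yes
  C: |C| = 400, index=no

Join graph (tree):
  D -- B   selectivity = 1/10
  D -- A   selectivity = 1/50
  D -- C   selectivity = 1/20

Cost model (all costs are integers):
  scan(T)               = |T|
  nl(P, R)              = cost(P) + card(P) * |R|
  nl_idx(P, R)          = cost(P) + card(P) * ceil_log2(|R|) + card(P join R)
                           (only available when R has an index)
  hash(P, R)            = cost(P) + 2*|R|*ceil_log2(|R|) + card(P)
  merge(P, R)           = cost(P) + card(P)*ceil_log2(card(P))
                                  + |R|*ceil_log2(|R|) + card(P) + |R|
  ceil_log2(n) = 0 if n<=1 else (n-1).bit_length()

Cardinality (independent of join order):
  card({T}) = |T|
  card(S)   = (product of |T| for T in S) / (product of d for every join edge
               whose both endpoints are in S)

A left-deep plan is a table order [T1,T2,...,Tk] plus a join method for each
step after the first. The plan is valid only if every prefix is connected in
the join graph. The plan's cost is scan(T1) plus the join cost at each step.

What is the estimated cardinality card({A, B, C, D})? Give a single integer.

Tables in S: A(500), B(80), C(400), D(250)
Edges inside S: D-B(d=10), D-A(d=50), D-C(d=20)
numerator = 500 * 80 * 400 * 250 = 4000000000
denominator = 10 * 50 * 20 = 10000
card(S) = 4000000000 / 10000 = 400000

400000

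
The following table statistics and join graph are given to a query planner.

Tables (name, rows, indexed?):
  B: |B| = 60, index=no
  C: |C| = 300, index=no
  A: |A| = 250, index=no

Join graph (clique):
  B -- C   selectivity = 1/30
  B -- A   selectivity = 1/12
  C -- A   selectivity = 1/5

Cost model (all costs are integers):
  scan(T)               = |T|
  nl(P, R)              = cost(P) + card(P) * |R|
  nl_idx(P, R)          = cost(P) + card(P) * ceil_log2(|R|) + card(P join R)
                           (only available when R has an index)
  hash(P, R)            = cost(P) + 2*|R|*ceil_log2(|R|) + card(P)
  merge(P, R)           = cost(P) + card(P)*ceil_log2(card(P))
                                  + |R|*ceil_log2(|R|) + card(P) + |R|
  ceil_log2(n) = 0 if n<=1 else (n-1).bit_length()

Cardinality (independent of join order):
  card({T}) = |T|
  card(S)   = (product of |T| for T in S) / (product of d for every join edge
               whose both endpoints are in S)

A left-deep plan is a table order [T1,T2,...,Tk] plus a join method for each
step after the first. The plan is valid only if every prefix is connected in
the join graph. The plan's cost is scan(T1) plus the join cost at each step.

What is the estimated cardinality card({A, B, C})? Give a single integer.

Tables in S: A(250), B(60), C(300)
Edges inside S: B-C(d=30), B-A(d=12), C-A(d=5)
numerator = 250 * 60 * 300 = 4500000
denominator = 30 * 12 * 5 = 1800
card(S) = 4500000 / 1800 = 2500

2500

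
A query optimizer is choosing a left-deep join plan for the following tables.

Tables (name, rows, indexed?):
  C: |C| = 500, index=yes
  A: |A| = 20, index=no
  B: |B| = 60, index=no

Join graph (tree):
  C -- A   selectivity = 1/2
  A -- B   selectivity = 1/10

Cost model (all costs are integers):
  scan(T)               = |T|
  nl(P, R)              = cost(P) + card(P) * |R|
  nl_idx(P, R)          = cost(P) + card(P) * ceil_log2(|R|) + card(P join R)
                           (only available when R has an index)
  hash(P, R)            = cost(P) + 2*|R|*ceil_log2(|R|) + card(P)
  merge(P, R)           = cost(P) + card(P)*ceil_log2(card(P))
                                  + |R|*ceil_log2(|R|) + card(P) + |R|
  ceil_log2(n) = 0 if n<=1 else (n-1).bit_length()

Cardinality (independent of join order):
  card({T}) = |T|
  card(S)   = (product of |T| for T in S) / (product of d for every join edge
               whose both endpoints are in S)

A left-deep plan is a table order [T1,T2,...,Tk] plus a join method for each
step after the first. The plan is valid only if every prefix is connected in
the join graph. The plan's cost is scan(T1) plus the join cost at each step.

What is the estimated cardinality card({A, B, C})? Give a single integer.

Tables in S: A(20), B(60), C(500)
Edges inside S: C-A(d=2), A-B(d=10)
numerator = 20 * 60 * 500 = 600000
denominator = 2 * 10 = 20
card(S) = 600000 / 20 = 30000

30000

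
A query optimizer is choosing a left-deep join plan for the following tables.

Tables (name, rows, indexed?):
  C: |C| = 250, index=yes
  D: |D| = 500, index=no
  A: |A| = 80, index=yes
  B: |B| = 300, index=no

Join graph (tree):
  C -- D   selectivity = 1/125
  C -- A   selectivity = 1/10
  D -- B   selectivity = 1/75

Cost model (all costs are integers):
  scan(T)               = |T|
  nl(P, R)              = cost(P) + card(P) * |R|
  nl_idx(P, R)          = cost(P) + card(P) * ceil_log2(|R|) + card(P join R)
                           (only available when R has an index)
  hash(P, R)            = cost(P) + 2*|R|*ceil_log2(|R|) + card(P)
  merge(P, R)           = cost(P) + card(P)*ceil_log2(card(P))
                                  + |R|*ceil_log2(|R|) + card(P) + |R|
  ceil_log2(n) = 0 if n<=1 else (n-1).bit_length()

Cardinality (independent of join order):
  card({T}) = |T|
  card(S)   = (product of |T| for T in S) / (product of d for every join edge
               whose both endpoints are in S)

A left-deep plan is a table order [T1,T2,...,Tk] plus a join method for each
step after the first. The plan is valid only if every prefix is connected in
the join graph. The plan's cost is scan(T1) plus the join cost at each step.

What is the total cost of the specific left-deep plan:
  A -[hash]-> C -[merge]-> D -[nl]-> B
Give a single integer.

2433160

step 1: scan A: cost=80, card=80
step 2: join C via hash
    card(P join C) = 80*250/(10) = 2000
    cost = 80 + 2*250*8 + 80 = 4160
step 3: join D via merge
    card(P join D) = 2000*500/(125) = 8000
    cost = 4160 + 2000*11 + 500*9 + 2000 + 500 = 33160
step 4: join B via nl
    card(P join B) = 8000*300/(75) = 32000
    cost = 33160 + 8000*300 = 2433160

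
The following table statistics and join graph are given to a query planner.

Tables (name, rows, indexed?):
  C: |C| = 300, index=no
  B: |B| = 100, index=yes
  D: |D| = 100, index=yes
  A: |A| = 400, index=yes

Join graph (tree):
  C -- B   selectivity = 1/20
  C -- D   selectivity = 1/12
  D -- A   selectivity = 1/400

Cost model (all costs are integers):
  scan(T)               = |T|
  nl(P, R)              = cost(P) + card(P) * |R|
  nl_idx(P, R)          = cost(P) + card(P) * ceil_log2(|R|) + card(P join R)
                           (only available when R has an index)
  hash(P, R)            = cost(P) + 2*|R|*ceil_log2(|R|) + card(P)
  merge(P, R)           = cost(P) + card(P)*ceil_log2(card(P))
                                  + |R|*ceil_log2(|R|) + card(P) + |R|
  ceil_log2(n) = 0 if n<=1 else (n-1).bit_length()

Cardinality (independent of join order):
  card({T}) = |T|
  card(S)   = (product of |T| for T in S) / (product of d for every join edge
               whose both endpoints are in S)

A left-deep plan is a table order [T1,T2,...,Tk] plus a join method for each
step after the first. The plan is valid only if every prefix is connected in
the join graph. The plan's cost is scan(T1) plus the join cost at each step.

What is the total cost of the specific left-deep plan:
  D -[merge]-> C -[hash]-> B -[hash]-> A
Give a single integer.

27500

step 1: scan D: cost=100, card=100
step 2: join C via merge
    card(P join C) = 100*300/(12) = 2500
    cost = 100 + 100*7 + 300*9 + 100 + 300 = 3900
step 3: join B via hash
    card(P join B) = 2500*100/(20) = 12500
    cost = 3900 + 2*100*7 + 2500 = 7800
step 4: join A via hash
    card(P join A) = 12500*400/(400) = 12500
    cost = 7800 + 2*400*9 + 12500 = 27500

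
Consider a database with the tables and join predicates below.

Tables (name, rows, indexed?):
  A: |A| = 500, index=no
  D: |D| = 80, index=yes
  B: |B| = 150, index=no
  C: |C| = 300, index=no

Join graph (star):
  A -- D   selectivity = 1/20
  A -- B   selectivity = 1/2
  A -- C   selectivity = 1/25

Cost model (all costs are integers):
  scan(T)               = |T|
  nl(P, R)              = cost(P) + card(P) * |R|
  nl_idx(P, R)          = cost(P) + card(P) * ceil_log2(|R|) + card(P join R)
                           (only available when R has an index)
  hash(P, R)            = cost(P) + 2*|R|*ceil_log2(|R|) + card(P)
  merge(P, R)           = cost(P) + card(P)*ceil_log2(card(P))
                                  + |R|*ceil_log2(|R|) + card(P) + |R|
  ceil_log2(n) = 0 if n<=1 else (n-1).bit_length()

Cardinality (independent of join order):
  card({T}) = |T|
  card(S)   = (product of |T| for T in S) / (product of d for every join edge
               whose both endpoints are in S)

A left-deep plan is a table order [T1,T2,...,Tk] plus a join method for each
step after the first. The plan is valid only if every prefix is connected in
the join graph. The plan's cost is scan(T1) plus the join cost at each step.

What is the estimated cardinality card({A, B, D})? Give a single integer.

Tables in S: A(500), B(150), D(80)
Edges inside S: A-D(d=20), A-B(d=2)
numerator = 500 * 150 * 80 = 6000000
denominator = 20 * 2 = 40
card(S) = 6000000 / 40 = 150000

150000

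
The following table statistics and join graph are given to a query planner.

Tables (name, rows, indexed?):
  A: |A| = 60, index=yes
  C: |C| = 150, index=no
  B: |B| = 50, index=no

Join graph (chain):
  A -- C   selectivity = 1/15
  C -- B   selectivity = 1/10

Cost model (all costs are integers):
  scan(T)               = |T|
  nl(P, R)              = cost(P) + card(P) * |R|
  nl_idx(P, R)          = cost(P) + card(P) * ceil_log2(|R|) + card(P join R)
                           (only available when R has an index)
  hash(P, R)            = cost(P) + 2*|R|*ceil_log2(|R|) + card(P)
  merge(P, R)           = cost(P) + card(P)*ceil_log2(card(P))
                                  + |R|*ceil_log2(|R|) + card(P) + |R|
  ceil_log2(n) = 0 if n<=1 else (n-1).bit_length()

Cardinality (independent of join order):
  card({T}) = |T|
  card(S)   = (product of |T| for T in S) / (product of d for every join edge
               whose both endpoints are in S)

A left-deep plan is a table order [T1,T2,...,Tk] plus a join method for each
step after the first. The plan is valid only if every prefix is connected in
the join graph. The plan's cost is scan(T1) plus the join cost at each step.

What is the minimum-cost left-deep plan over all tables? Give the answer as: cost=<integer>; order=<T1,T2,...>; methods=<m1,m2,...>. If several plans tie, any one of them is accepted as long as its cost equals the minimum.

cost=2220; order=C,A,B; methods=hash,hash

Selinger DP (subsets sized 1..n):
  {A}: scan cost=60, card=60
  {C}: scan cost=150, card=150
  {B}: scan cost=50, card=50
  {AC}: card=600; try (A,hash)→1020, (A,nl_idx)→1650, (C,merge)→1830, (A,merge)→1920, (C,hash)→2520, (C,nl)→9060 …(+1); best=1020 via (A,hash)
  {BC}: card=750; try (B,hash)→900, (C,merge)→1750, (B,merge)→1850, (C,hash)→2500, (C,nl)→7550, (B,nl)→7650; best=900 via (B,hash)
  {ABC}: card=3000; try (B,hash)→2220, (A,hash)→2370, (B,merge)→7970, (A,nl_idx)→8400, (A,merge)→9570, (B,nl)→31020 …(+1); best=2220 via (B,hash)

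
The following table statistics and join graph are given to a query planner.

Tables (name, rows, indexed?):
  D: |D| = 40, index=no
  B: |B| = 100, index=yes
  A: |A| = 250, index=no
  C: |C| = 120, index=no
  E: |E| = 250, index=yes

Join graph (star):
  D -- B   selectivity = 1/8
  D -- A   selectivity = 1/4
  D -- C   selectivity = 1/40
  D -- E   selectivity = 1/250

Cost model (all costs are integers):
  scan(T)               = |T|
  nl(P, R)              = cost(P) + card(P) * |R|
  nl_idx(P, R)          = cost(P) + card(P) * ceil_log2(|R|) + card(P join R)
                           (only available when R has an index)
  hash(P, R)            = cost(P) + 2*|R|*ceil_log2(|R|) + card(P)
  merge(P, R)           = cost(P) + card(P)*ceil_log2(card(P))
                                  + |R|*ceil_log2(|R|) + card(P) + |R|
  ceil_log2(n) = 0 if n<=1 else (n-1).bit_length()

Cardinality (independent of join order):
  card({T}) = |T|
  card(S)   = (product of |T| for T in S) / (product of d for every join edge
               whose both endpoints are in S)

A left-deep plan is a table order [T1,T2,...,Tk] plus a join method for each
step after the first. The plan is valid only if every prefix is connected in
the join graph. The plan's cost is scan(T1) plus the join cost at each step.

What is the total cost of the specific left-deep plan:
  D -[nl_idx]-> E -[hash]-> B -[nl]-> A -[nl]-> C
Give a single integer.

step 1: scan D: cost=40, card=40
step 2: join E via nl_idx
    card(P join E) = 40*250/(250) = 40
    cost = 40 + 40*8 + 40 = 400
step 3: join B via hash
    card(P join B) = 40*100/(8) = 500
    cost = 400 + 2*100*7 + 40 = 1840
step 4: join A via nl
    card(P join A) = 500*250/(4) = 31250
    cost = 1840 + 500*250 = 126840
step 5: join C via nl
    card(P join C) = 31250*120/(40) = 93750
    cost = 126840 + 31250*120 = 3876840

3876840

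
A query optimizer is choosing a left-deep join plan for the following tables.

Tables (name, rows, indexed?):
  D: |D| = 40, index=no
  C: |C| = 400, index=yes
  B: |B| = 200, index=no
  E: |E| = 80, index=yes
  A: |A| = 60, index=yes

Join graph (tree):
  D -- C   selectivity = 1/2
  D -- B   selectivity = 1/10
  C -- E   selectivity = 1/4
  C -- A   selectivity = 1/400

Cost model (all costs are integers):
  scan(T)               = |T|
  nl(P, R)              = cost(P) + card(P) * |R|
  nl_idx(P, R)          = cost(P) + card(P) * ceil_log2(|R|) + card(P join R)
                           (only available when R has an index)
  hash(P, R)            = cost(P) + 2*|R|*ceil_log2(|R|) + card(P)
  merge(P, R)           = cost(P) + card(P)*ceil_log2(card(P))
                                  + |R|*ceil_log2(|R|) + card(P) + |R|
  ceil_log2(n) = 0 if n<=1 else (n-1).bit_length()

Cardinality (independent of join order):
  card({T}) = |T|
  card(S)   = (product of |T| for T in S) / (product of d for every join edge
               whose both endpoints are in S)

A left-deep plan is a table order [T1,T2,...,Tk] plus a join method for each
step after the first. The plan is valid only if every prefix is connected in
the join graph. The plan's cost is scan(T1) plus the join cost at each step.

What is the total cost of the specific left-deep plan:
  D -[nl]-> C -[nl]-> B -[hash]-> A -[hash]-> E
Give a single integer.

1801880

step 1: scan D: cost=40, card=40
step 2: join C via nl
    card(P join C) = 40*400/(2) = 8000
    cost = 40 + 40*400 = 16040
step 3: join B via nl
    card(P join B) = 8000*200/(10) = 160000
    cost = 16040 + 8000*200 = 1616040
step 4: join A via hash
    card(P join A) = 160000*60/(400) = 24000
    cost = 1616040 + 2*60*6 + 160000 = 1776760
step 5: join E via hash
    card(P join E) = 24000*80/(4) = 480000
    cost = 1776760 + 2*80*7 + 24000 = 1801880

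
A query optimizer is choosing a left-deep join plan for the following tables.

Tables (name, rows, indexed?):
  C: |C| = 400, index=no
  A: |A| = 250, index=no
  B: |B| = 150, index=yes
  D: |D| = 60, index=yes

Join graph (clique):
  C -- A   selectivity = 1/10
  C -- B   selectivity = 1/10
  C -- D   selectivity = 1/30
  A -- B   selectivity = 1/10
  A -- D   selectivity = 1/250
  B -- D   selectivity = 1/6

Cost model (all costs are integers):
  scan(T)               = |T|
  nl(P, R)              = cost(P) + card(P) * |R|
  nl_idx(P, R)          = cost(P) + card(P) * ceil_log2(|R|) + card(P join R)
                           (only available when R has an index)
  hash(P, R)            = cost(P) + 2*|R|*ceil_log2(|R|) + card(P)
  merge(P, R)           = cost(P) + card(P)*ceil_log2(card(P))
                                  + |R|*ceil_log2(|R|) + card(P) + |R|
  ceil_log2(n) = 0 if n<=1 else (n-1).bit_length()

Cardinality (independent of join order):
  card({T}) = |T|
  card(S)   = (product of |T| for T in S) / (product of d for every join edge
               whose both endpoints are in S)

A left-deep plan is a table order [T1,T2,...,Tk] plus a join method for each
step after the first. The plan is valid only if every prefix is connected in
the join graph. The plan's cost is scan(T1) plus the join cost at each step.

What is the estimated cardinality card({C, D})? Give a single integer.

Tables in S: C(400), D(60)
Edges inside S: C-D(d=30)
numerator = 400 * 60 = 24000
denominator = 30 = 30
card(S) = 24000 / 30 = 800

800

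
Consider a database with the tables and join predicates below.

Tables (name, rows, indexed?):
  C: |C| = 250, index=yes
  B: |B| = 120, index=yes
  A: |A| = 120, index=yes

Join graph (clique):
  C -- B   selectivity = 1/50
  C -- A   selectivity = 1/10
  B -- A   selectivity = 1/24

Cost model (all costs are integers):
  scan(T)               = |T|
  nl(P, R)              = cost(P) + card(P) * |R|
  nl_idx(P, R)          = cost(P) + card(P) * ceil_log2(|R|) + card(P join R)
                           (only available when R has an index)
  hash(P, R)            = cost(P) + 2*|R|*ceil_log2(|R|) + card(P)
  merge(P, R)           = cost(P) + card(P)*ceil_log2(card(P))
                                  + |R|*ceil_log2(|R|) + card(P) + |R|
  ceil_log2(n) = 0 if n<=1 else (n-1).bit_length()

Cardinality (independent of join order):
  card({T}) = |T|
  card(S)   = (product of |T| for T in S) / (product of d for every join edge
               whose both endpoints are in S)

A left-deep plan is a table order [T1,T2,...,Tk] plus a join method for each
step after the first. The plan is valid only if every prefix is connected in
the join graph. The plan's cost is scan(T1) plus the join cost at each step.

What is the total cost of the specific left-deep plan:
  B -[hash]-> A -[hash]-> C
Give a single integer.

step 1: scan B: cost=120, card=120
step 2: join A via hash
    card(P join A) = 120*120/(24) = 600
    cost = 120 + 2*120*7 + 120 = 1920
step 3: join C via hash
    card(P join C) = 600*250/(50*10) = 300
    cost = 1920 + 2*250*8 + 600 = 6520

6520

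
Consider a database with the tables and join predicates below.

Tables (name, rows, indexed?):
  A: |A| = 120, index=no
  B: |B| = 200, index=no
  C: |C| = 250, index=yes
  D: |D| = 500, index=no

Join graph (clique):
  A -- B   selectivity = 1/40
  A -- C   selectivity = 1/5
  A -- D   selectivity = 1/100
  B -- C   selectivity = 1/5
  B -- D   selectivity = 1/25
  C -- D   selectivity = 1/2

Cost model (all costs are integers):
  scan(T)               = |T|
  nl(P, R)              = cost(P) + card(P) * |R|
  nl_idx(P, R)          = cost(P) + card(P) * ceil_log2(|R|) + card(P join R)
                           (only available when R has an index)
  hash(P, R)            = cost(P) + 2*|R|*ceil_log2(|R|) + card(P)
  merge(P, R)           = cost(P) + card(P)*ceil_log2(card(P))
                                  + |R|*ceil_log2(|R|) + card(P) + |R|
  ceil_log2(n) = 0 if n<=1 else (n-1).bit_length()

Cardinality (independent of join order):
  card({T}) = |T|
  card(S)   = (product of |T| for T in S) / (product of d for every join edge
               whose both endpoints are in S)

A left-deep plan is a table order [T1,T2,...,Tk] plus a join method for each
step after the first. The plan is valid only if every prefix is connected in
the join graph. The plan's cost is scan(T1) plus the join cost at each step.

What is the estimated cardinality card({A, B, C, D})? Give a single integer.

Tables in S: A(120), B(200), C(250), D(500)
Edges inside S: A-B(d=40), A-C(d=5), A-D(d=100), B-C(d=5), B-D(d=25), C-D(d=2)
numerator = 120 * 200 * 250 * 500 = 3000000000
denominator = 40 * 5 * 100 * 5 * 25 * 2 = 5000000
card(S) = 3000000000 / 5000000 = 600

600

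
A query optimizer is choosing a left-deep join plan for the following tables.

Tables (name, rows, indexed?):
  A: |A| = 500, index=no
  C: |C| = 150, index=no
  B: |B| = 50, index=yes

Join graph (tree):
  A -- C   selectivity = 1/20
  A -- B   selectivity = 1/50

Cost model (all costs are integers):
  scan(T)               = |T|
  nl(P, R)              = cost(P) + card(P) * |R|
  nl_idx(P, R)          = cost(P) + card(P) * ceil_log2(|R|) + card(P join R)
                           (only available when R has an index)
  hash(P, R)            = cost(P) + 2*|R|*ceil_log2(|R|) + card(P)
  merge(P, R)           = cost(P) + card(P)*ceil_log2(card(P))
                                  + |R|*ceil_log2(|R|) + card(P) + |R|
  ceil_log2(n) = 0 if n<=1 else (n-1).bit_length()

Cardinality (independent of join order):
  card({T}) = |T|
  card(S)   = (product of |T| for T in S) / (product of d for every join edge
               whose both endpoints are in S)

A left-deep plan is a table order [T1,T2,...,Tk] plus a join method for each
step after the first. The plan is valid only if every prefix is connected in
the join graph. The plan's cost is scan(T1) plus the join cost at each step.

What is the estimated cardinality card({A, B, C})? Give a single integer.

Tables in S: A(500), B(50), C(150)
Edges inside S: A-C(d=20), A-B(d=50)
numerator = 500 * 50 * 150 = 3750000
denominator = 20 * 50 = 1000
card(S) = 3750000 / 1000 = 3750

3750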